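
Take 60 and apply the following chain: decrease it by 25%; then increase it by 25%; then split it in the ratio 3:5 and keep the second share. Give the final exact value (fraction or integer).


Start with 60.
Step 1: Decrease by 25%: 60 * 75/100 = 45
Step 2: Increase by 25%: 45 * 125/100 = 225/4
Step 3: Split 3:5, second share = 225/4 * 5/8 = 1125/32
Final result = 1125/32

1125/32


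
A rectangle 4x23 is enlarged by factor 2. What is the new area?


Original dimensions: 4 x 23
Enlargement factor = 2
New width = 4 * 2 = 8
New height = 23 * 2 = 46
New area = 8 * 46 = 368

368


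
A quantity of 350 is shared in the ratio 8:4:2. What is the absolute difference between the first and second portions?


Total parts = 8 + 4 + 2 = 14
Value per part = 350 / 14 = 25
Shares: 8*25=200, 4*25=100, 2*25=50
First share = 200, second share = 100
Difference = |200 - 100| = 100

100


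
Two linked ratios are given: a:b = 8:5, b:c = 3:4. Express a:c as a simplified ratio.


Given a:b = 8:5 and b:c = 3:4
Make b consistent. Multiply first ratio by 3: a:b = 24:15
Multiply second ratio by 5: b:c = 15:20
Now b = 15 in both, so a:b:c = 24:15:20
Therefore a:c = 24:20
Simplify by GCD: a:c = 6:5

6:5


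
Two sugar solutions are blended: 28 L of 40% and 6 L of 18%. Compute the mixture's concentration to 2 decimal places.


Solute in mixture 1 = 40% of 28 L = 28*40/100 = 56/5 L
Solute in mixture 2 = 18% of 6 L = 6*18/100 = 27/25 L
Total solute = 56/5 + 27/25 = 307/25 L
Total volume = 28 + 6 = 34 L
Final concentration = 307/25/34 * 100 = 36.12%

36.12


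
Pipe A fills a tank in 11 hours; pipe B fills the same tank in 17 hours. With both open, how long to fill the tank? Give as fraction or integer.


Rate of A = 1/11 job per hour
Rate of B = 1/17 job per hour
Combined rate = 1/11 + 1/17
Find common denominator: (17 + 11)/(11*17) = 28/187
Combined rate = 28/187 job per hour
Time together = 1 / (28/187) = 187/28 hours

187/28


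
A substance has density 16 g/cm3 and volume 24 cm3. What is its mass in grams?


Using mass = density * volume
Density = 16 g/cm3
Volume = 24 cm3
Mass = 16 * 24
= 384 g

384


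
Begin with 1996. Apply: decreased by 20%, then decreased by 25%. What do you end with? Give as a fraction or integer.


Start: 1996
Step 1: decrease by 20% => multiply by 80/100
  1996 * 80/100 = 7984/5
Step 2: decrease by 25% => multiply by 75/100
  7984/5 * 75/100 = 5988/5
Final value = 5988/5

5988/5


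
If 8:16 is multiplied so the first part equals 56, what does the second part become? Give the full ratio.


Original ratio: 8:16
First term target: 56
Scale factor = 56 / 8 = 7
Multiply second term: 16 * 7 = 112
Equivalent ratio = 56:112

56:112


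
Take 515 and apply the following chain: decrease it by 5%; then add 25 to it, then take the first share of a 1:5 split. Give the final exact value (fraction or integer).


Start with 515.
Step 1: Decrease by 5%: 515 * 95/100 = 1957/4
Step 2: Add 25: 1957/4+25=2057/4; split 1:5 first = 2057/4*1/6 = 2057/24
Final result = 2057/24

2057/24


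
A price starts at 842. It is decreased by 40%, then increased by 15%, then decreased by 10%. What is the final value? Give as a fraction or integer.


Start: 842
Step 1: decrease by 40% => multiply by 60/100
  842 * 60/100 = 2526/5
Step 2: increase by 15% => multiply by 115/100
  2526/5 * 115/100 = 29049/50
Step 3: decrease by 10% => multiply by 90/100
  29049/50 * 90/100 = 261441/500
Final value = 261441/500

261441/500


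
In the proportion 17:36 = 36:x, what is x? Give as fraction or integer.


Setting up: 17/36 = 36/x
Cross multiply: 17 * x = 36 * 36
17x = 1296
x = 1296/17
x = 1296/17

1296/17


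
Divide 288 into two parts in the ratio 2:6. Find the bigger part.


Total parts = 2 + 6 = 8
Value per part = 288 / 8 = 36
First share = 2 * 36 = 72
Second share = 6 * 36 = 216
Larger share = 216

216


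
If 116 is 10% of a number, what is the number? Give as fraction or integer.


Given: 116 is 10% of the whole
Set up: 116 = 10/100 * whole
whole = 116 * 100 / 10
whole = 11600 / 10
whole = 1160

1160


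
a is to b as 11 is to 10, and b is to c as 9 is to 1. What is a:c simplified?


Given a:b = 11:10 and b:c = 9:1
Make b consistent. Multiply first ratio by 9: a:b = 99:90
Multiply second ratio by 10: b:c = 90:10
Now b = 90 in both, so a:b:c = 99:90:10
Therefore a:c = 99:10
Simplify by GCD: a:c = 99:10

99:10


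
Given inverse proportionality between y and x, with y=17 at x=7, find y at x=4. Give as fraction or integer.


Inverse proportion: y = k/x
Find k: k = 7 * 17 = 119
Compute y at x=4: y = 119/4
y = 119/4

119/4


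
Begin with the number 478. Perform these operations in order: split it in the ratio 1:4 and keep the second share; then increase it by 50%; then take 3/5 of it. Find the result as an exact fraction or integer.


Start with 478.
Step 1: Split 1:4, second share = 478 * 4/5 = 1912/5
Step 2: Increase by 50%: 1912/5 * 150/100 = 2868/5
Step 3: Take 3/5: 2868/5 * 3/5 = 8604/25
Final result = 8604/25

8604/25


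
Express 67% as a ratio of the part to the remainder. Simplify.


Part = 67%, Remainder = 33%
Ratio = 67:33
GCD(67, 33) = 1
Simplify: 67:33 = 67:33

67:33


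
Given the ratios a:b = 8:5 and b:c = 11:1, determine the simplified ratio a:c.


Given a:b = 8:5 and b:c = 11:1
Make b consistent. Multiply first ratio by 11: a:b = 88:55
Multiply second ratio by 5: b:c = 55:5
Now b = 55 in both, so a:b:c = 88:55:5
Therefore a:c = 88:5
Simplify by GCD: a:c = 88:5

88:5


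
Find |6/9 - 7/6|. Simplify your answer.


Simplify: 6/9 = 2/3 and 7/6 = 7/6
Find common denominator: LCD = 6
Convert: 4/6 and 7/6
Difference = |4 - 7|/6 = 3/6
Simplified = 1/2

1/2


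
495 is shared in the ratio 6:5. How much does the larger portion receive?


Total parts = 6 + 5 = 11
Value per part = 495 / 11 = 45
First share = 6 * 45 = 270
Second share = 5 * 45 = 225
Larger share = 270

270


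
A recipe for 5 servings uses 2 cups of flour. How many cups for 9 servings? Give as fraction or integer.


Original: 2 cups for 5 servings
Target servings = 9
Scaling factor = 9/5
New amount = 2 * 9/5
= 18/5
= 18/5 cups

18/5


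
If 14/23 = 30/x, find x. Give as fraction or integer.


Setting up: 14/23 = 30/x
Cross multiply: 14 * x = 23 * 30
14x = 690
x = 690/14
x = 345/7

345/7


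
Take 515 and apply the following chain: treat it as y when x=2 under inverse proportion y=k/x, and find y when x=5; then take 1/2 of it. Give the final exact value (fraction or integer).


Start with 515.
Step 1: Inverse prop: k = (515)*2; new y = k/5 = 515*2/5 = 206
Step 2: Take 1/2: 206 * 1/2 = 103
Final result = 103

103


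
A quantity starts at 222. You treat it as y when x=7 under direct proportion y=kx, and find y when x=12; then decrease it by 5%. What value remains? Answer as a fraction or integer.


Start with 222.
Step 1: Direct prop: k = (222)/7; new y = k*12 = 222*12/7 = 2664/7
Step 2: Decrease by 5%: 2664/7 * 95/100 = 12654/35
Final result = 12654/35

12654/35


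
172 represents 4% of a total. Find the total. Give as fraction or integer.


Given: 172 is 4% of the whole
Set up: 172 = 4/100 * whole
whole = 172 * 100 / 4
whole = 17200 / 4
whole = 4300

4300


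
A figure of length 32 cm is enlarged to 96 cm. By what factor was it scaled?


Original length = 32 cm
Scaled length = 96 cm
Scale factor = 96 / 32
= 3

3


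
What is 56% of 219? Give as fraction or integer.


Compute 56% of 219
Convert percentage: 56% = 56/100
Multiply: 219 * 56/100
= 12264/100
= 3066/25

3066/25


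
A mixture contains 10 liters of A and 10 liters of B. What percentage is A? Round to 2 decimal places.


Volume of A = 10 L
Volume of B = 10 L
Total volume = 10 + 10 = 20 L
Percentage of A = (10/20) * 100
= 50.00%

50.00


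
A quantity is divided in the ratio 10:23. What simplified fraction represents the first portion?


Total parts = 10 + 23 = 33
First part fraction = 10/33
Simplify: 10/33 = 10/33

10/33


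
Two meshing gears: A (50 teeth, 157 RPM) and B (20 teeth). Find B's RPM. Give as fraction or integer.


Gear ratio: teeth_A * RPM_A = teeth_B * RPM_B
50 * 157 = 20 * RPM_B
7850 = 20 * RPM_B
RPM_B = 7850 / 20
RPM_B = 785/2

785/2


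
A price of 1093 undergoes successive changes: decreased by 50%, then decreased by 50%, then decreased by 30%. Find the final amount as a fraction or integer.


Start: 1093
Step 1: decrease by 50% => multiply by 50/100
  1093 * 50/100 = 1093/2
Step 2: decrease by 50% => multiply by 50/100
  1093/2 * 50/100 = 1093/4
Step 3: decrease by 30% => multiply by 70/100
  1093/4 * 70/100 = 7651/40
Final value = 7651/40

7651/40


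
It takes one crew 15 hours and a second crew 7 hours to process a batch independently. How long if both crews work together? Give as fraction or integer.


Rate of A = 1/15 job per hour
Rate of B = 1/7 job per hour
Combined rate = 1/15 + 1/7
Find common denominator: (7 + 15)/(15*7) = 22/105
Combined rate = 22/105 job per hour
Time together = 1 / (22/105) = 105/22 hours

105/22


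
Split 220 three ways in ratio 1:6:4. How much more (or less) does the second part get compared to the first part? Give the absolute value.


Total parts = 1 + 6 + 4 = 11
Value per part = 220 / 11 = 20
Shares: 1*20=20, 6*20=120, 4*20=80
Second share = 120, first share = 20
Difference = |120 - 20| = 100

100


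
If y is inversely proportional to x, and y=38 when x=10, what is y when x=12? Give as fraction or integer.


Inverse proportion: y = k/x
Find k: k = 10 * 38 = 380
Compute y at x=12: y = 380/12
y = 95/3

95/3


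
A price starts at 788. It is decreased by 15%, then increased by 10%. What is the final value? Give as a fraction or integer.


Start: 788
Step 1: decrease by 15% => multiply by 85/100
  788 * 85/100 = 3349/5
Step 2: increase by 10% => multiply by 110/100
  3349/5 * 110/100 = 36839/50
Final value = 36839/50

36839/50


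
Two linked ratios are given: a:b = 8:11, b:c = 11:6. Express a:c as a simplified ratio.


Given a:b = 8:11 and b:c = 11:6
Make b consistent. Multiply first ratio by 11: a:b = 88:121
Multiply second ratio by 11: b:c = 121:66
Now b = 121 in both, so a:b:c = 88:121:66
Therefore a:c = 88:66
Simplify by GCD: a:c = 4:3

4:3


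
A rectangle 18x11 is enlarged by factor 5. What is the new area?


Original dimensions: 18 x 11
Enlargement factor = 5
New width = 18 * 5 = 90
New height = 11 * 5 = 55
New area = 90 * 55 = 4950

4950


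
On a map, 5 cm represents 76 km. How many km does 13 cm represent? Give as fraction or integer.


Map scale: 5 cm = 76 km
Measured distance on map = 13 cm
Set up proportion: 13 * 76 / 5
= 988 / 5
= 988/5 km

988/5


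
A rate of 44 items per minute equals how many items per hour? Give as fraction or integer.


Converting from per minute to per hour
Rate = 44 items per minute
Multiply by 60: 44 * 60
= 2640 items per hour

2640


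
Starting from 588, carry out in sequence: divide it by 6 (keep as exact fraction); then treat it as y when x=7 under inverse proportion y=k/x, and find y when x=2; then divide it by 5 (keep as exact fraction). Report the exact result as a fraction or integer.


Start with 588.
Step 1: Divide by 6: 588 / 6 = 98
Step 2: Inverse prop: k = (98)*7; new y = k/2 = 98*7/2 = 343
Step 3: Divide by 5: 343 / 5 = 343/5
Final result = 343/5

343/5


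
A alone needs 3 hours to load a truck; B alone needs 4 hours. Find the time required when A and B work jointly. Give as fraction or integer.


Rate of A = 1/3 job per hour
Rate of B = 1/4 job per hour
Combined rate = 1/3 + 1/4
Find common denominator: (4 + 3)/(3*4) = 7/12
Combined rate = 7/12 job per hour
Time together = 1 / (7/12) = 12/7 hours

12/7


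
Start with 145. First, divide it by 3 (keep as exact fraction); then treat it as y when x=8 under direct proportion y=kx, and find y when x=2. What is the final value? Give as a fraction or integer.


Start with 145.
Step 1: Divide by 3: 145 / 3 = 145/3
Step 2: Direct prop: k = (145/3)/8; new y = k*2 = 145/3*2/8 = 145/12
Final result = 145/12

145/12


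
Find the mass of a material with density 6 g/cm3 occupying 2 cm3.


Using mass = density * volume
Density = 6 g/cm3
Volume = 2 cm3
Mass = 6 * 2
= 12 g

12


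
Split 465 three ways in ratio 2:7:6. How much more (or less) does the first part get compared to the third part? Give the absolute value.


Total parts = 2 + 7 + 6 = 15
Value per part = 465 / 15 = 31
Shares: 2*31=62, 7*31=217, 6*31=186
First share = 62, third share = 186
Difference = |62 - 186| = 124

124


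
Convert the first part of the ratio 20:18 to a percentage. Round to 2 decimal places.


Total parts = 20 + 18 = 38
First part fraction = 20/38
Percentage = (20/38) * 100
= 0.526316 * 100
= 52.63%

52.63


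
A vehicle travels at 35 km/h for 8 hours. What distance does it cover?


Using distance = speed * time
Speed = 35 km/h
Time = 8 hours
Distance = 35 * 8
= 280 km

280


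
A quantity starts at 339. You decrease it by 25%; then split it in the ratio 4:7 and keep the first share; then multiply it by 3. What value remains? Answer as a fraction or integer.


Start with 339.
Step 1: Decrease by 25%: 339 * 75/100 = 1017/4
Step 2: Split 4:7, first share = 1017/4 * 4/11 = 1017/11
Step 3: Multiply by 3: 1017/11 * 3 = 3051/11
Final result = 3051/11

3051/11


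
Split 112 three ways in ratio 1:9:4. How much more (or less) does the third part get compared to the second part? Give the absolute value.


Total parts = 1 + 9 + 4 = 14
Value per part = 112 / 14 = 8
Shares: 1*8=8, 9*8=72, 4*8=32
Third share = 32, second share = 72
Difference = |32 - 72| = 40

40


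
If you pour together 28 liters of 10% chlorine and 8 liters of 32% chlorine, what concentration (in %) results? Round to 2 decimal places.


Solute in mixture 1 = 10% of 28 L = 28*10/100 = 14/5 L
Solute in mixture 2 = 32% of 8 L = 8*32/100 = 64/25 L
Total solute = 14/5 + 64/25 = 134/25 L
Total volume = 28 + 8 = 36 L
Final concentration = 134/25/36 * 100 = 14.89%

14.89


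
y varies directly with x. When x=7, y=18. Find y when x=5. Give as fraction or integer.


Direct proportion: y = kx
Find k: k = 18/7 = 18/7
Compute y at x=5: y = 18/7 * 5
y = 90/7

90/7


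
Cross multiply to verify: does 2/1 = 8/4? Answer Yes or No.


Cross multiply to check 2/1 = 8/4
Left cross product: 2 * 4 = 8
Right cross product: 1 * 8 = 8
8 = 8
Equal, so proportions match => Yes

Yes


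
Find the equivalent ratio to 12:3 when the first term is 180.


Original ratio: 12:3
First term target: 180
Scale factor = 180 / 12 = 15
Multiply second term: 3 * 15 = 45
Equivalent ratio = 180:45

180:45


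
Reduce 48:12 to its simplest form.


Find GCD(48, 12)
GCD = 12
Divide both by 12: 48/12 = 4, 12/12 = 1
Simplified ratio = 4:1

4:1


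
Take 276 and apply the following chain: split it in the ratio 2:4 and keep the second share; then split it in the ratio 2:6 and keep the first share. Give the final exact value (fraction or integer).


Start with 276.
Step 1: Split 2:4, second share = 276 * 4/6 = 184
Step 2: Split 2:6, first share = 184 * 2/8 = 46
Final result = 46

46


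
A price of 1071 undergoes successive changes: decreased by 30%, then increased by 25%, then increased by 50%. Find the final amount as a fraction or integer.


Start: 1071
Step 1: decrease by 30% => multiply by 70/100
  1071 * 70/100 = 7497/10
Step 2: increase by 25% => multiply by 125/100
  7497/10 * 125/100 = 7497/8
Step 3: increase by 50% => multiply by 150/100
  7497/8 * 150/100 = 22491/16
Final value = 22491/16

22491/16


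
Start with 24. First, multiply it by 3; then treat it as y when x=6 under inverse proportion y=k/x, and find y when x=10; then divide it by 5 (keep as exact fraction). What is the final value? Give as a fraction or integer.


Start with 24.
Step 1: Multiply by 3: 24 * 3 = 72
Step 2: Inverse prop: k = (72)*6; new y = k/10 = 72*6/10 = 216/5
Step 3: Divide by 5: 216/5 / 5 = 216/25
Final result = 216/25

216/25


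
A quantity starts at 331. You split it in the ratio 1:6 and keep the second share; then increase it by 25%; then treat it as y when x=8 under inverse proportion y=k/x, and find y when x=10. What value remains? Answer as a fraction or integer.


Start with 331.
Step 1: Split 1:6, second share = 331 * 6/7 = 1986/7
Step 2: Increase by 25%: 1986/7 * 125/100 = 4965/14
Step 3: Inverse prop: k = (4965/14)*8; new y = k/10 = 4965/14*8/10 = 1986/7
Final result = 1986/7

1986/7


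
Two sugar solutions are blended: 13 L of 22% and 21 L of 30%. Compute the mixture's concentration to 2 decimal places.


Solute in mixture 1 = 22% of 13 L = 13*22/100 = 143/50 L
Solute in mixture 2 = 30% of 21 L = 21*30/100 = 63/10 L
Total solute = 143/50 + 63/10 = 229/25 L
Total volume = 13 + 21 = 34 L
Final concentration = 229/25/34 * 100 = 26.94%

26.94


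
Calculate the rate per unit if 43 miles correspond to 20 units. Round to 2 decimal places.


Total miles = 43
Number of units = 20
Unit rate = 43 / 20
= 2.15 miles per unit

2.15


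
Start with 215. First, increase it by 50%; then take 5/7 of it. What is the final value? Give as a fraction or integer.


Start with 215.
Step 1: Increase by 50%: 215 * 150/100 = 645/2
Step 2: Take 5/7: 645/2 * 5/7 = 3225/14
Final result = 3225/14

3225/14


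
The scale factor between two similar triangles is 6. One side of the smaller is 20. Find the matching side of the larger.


Similar triangles have proportional sides
Scale factor = 6
Smaller side = 20
Corresponding larger side = 20 * 6
= 120

120


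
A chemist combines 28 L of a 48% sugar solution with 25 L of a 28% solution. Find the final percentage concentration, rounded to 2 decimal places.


Solute in mixture 1 = 48% of 28 L = 28*48/100 = 336/25 L
Solute in mixture 2 = 28% of 25 L = 25*28/100 = 7 L
Total solute = 336/25 + 7 = 511/25 L
Total volume = 28 + 25 = 53 L
Final concentration = 511/25/53 * 100 = 38.57%

38.57


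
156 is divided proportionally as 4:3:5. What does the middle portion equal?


Ratio = 4:3:5
Total parts = 4 + 3 + 5 = 12
Value per part = 156 / 12 = 13
First share = 4 * 13 = 52
Middle share = 3 * 13 = 39
Third share = 5 * 13 = 65

39


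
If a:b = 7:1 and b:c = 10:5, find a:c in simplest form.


Given a:b = 7:1 and b:c = 10:5
Make b consistent. Multiply first ratio by 10: a:b = 70:10
Multiply second ratio by 1: b:c = 10:5
Now b = 10 in both, so a:b:c = 70:10:5
Therefore a:c = 70:5
Simplify by GCD: a:c = 14:1

14:1


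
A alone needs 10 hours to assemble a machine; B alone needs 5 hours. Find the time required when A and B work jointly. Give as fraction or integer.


Rate of A = 1/10 job per hour
Rate of B = 1/5 job per hour
Combined rate = 1/10 + 1/5
Find common denominator: (5 + 10)/(10*5) = 15/50
Combined rate = 3/10 job per hour
Time together = 1 / (3/10) = 10/3 hours

10/3


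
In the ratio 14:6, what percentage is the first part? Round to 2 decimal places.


Total parts = 14 + 6 = 20
First part fraction = 14/20
Percentage = (14/20) * 100
= 0.7 * 100
= 70.00%

70.00


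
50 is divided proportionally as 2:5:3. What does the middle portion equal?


Ratio = 2:5:3
Total parts = 2 + 5 + 3 = 10
Value per part = 50 / 10 = 5
First share = 2 * 5 = 10
Middle share = 5 * 5 = 25
Third share = 3 * 5 = 15

25


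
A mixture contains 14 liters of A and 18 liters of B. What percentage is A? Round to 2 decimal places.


Volume of A = 14 L
Volume of B = 18 L
Total volume = 14 + 18 = 32 L
Percentage of A = (14/32) * 100
= 43.75%

43.75


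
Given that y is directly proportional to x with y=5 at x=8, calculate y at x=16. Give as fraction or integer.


Direct proportion: y = kx
Find k: k = 5/8 = 5/8
Compute y at x=16: y = 5/8 * 16
y = 10

10


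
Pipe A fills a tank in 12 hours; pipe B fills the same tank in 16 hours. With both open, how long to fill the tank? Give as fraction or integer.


Rate of A = 1/12 job per hour
Rate of B = 1/16 job per hour
Combined rate = 1/12 + 1/16
Find common denominator: (16 + 12)/(12*16) = 28/192
Combined rate = 7/48 job per hour
Time together = 1 / (7/48) = 48/7 hours

48/7


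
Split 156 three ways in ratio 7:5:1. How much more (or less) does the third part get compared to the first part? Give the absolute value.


Total parts = 7 + 5 + 1 = 13
Value per part = 156 / 13 = 12
Shares: 7*12=84, 5*12=60, 1*12=12
Third share = 12, first share = 84
Difference = |12 - 84| = 72

72


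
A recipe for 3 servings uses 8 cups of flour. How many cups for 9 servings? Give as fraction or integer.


Original: 8 cups for 3 servings
Target servings = 9
Scaling factor = 9/3
New amount = 8 * 9/3
= 72/3
= 24 cups

24


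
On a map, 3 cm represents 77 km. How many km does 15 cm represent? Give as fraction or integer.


Map scale: 3 cm = 77 km
Measured distance on map = 15 cm
Set up proportion: 15 * 77 / 3
= 1155 / 3
= 385 km

385


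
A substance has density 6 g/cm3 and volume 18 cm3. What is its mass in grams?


Using mass = density * volume
Density = 6 g/cm3
Volume = 18 cm3
Mass = 6 * 18
= 108 g

108


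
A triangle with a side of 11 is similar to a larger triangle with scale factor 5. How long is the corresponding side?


Similar triangles have proportional sides
Scale factor = 5
Smaller side = 11
Corresponding larger side = 11 * 5
= 55

55


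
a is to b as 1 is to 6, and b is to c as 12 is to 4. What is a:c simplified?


Given a:b = 1:6 and b:c = 12:4
Make b consistent. Multiply first ratio by 12: a:b = 12:72
Multiply second ratio by 6: b:c = 72:24
Now b = 72 in both, so a:b:c = 12:72:24
Therefore a:c = 12:24
Simplify by GCD: a:c = 1:2

1:2


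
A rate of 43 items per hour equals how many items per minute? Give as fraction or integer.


Converting from per hour to per minute
Rate = 43 items per hour
Divide by 60: 43/60
= 43/60 items per minute

43/60


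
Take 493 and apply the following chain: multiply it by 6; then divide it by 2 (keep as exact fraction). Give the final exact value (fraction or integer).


Start with 493.
Step 1: Multiply by 6: 493 * 6 = 2958
Step 2: Divide by 2: 2958 / 2 = 1479
Final result = 1479

1479


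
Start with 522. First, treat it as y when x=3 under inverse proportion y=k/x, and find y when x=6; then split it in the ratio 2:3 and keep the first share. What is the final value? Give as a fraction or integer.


Start with 522.
Step 1: Inverse prop: k = (522)*3; new y = k/6 = 522*3/6 = 261
Step 2: Split 2:3, first share = 261 * 2/5 = 522/5
Final result = 522/5

522/5


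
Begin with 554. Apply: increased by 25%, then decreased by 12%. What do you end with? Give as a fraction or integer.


Start: 554
Step 1: increase by 25% => multiply by 125/100
  554 * 125/100 = 1385/2
Step 2: decrease by 12% => multiply by 88/100
  1385/2 * 88/100 = 3047/5
Final value = 3047/5

3047/5


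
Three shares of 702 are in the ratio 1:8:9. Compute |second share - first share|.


Total parts = 1 + 8 + 9 = 18
Value per part = 702 / 18 = 39
Shares: 1*39=39, 8*39=312, 9*39=351
Second share = 312, first share = 39
Difference = |312 - 39| = 273

273


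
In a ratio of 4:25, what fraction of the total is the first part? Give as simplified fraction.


Total parts = 4 + 25 = 29
First part fraction = 4/29
Simplify: 4/29 = 4/29

4/29


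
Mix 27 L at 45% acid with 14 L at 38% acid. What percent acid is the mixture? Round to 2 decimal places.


Solute in mixture 1 = 45% of 27 L = 27*45/100 = 243/20 L
Solute in mixture 2 = 38% of 14 L = 14*38/100 = 133/25 L
Total solute = 243/20 + 133/25 = 1747/100 L
Total volume = 27 + 14 = 41 L
Final concentration = 1747/100/41 * 100 = 42.61%

42.61


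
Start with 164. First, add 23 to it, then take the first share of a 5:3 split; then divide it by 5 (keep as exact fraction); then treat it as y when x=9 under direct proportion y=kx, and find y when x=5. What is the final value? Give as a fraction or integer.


Start with 164.
Step 1: Add 23: 164+23=187; split 5:3 first = 187*5/8 = 935/8
Step 2: Divide by 5: 935/8 / 5 = 187/8
Step 3: Direct prop: k = (187/8)/9; new y = k*5 = 187/8*5/9 = 935/72
Final result = 935/72

935/72


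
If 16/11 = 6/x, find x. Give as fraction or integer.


Setting up: 16/11 = 6/x
Cross multiply: 16 * x = 11 * 6
16x = 66
x = 66/16
x = 33/8

33/8


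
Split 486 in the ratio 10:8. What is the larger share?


Total parts = 10 + 8 = 18
Value per part = 486 / 18 = 27
First share = 10 * 27 = 270
Second share = 8 * 27 = 216
Larger share = 270

270


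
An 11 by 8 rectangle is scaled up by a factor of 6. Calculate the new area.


Original dimensions: 11 x 8
Enlargement factor = 6
New width = 11 * 6 = 66
New height = 8 * 6 = 48
New area = 66 * 48 = 3168

3168


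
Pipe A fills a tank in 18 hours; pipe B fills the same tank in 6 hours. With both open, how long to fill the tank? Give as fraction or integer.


Rate of A = 1/18 job per hour
Rate of B = 1/6 job per hour
Combined rate = 1/18 + 1/6
Find common denominator: (6 + 18)/(18*6) = 24/108
Combined rate = 2/9 job per hour
Time together = 1 / (2/9) = 9/2 hours

9/2


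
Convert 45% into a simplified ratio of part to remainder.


Part = 45%, Remainder = 55%
Ratio = 45:55
GCD(45, 55) = 5
Simplify: 9:11 = 9:11

9:11


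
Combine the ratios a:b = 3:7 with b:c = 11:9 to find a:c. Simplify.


Given a:b = 3:7 and b:c = 11:9
Make b consistent. Multiply first ratio by 11: a:b = 33:77
Multiply second ratio by 7: b:c = 77:63
Now b = 77 in both, so a:b:c = 33:77:63
Therefore a:c = 33:63
Simplify by GCD: a:c = 11:21

11:21


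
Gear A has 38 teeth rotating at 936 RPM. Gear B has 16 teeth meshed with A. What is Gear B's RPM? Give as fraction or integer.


Gear ratio: teeth_A * RPM_A = teeth_B * RPM_B
38 * 936 = 16 * RPM_B
35568 = 16 * RPM_B
RPM_B = 35568 / 16
RPM_B = 2223

2223


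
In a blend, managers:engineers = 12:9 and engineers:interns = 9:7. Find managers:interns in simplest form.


Given a:b = 12:9 and b:c = 9:7
Make b consistent. Multiply first ratio by 9: a:b = 108:81
Multiply second ratio by 9: b:c = 81:63
Now b = 81 in both, so a:b:c = 108:81:63
Therefore a:c = 108:63
Simplify by GCD: a:c = 12:7

12:7


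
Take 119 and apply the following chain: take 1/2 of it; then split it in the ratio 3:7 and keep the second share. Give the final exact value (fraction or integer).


Start with 119.
Step 1: Take 1/2: 119 * 1/2 = 119/2
Step 2: Split 3:7, second share = 119/2 * 7/10 = 833/20
Final result = 833/20

833/20


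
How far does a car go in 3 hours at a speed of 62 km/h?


Using distance = speed * time
Speed = 62 km/h
Time = 3 hours
Distance = 62 * 3
= 186 km

186


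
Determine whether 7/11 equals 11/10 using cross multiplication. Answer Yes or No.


Cross multiply to check 7/11 = 11/10
Left cross product: 7 * 10 = 70
Right cross product: 11 * 11 = 121
70 != 121
Not equal, so proportions differ => No

No


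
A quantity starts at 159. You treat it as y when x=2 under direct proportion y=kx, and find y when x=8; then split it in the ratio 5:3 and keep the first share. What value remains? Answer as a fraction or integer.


Start with 159.
Step 1: Direct prop: k = (159)/2; new y = k*8 = 159*8/2 = 636
Step 2: Split 5:3, first share = 636 * 5/8 = 795/2
Final result = 795/2

795/2


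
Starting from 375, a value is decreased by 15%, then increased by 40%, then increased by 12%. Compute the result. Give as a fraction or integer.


Start: 375
Step 1: decrease by 15% => multiply by 85/100
  375 * 85/100 = 1275/4
Step 2: increase by 40% => multiply by 140/100
  1275/4 * 140/100 = 1785/4
Step 3: increase by 12% => multiply by 112/100
  1785/4 * 112/100 = 2499/5
Final value = 2499/5

2499/5


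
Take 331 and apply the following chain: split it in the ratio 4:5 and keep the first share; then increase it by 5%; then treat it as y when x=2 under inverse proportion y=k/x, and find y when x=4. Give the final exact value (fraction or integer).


Start with 331.
Step 1: Split 4:5, first share = 331 * 4/9 = 1324/9
Step 2: Increase by 5%: 1324/9 * 105/100 = 2317/15
Step 3: Inverse prop: k = (2317/15)*2; new y = k/4 = 2317/15*2/4 = 2317/30
Final result = 2317/30

2317/30


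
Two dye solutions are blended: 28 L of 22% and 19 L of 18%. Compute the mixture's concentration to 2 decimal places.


Solute in mixture 1 = 22% of 28 L = 28*22/100 = 154/25 L
Solute in mixture 2 = 18% of 19 L = 19*18/100 = 171/50 L
Total solute = 154/25 + 171/50 = 479/50 L
Total volume = 28 + 19 = 47 L
Final concentration = 479/50/47 * 100 = 20.38%

20.38


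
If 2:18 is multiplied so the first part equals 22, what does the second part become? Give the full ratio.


Original ratio: 2:18
First term target: 22
Scale factor = 22 / 2 = 11
Multiply second term: 18 * 11 = 198
Equivalent ratio = 22:198

22:198


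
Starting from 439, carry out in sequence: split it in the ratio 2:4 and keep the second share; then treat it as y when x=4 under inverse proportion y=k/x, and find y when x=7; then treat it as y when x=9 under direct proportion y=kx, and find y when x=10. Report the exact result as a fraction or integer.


Start with 439.
Step 1: Split 2:4, second share = 439 * 4/6 = 878/3
Step 2: Inverse prop: k = (878/3)*4; new y = k/7 = 878/3*4/7 = 3512/21
Step 3: Direct prop: k = (3512/21)/9; new y = k*10 = 3512/21*10/9 = 35120/189
Final result = 35120/189

35120/189


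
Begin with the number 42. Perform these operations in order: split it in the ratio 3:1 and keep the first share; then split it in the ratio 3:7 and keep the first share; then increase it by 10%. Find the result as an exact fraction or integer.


Start with 42.
Step 1: Split 3:1, first share = 42 * 3/4 = 63/2
Step 2: Split 3:7, first share = 63/2 * 3/10 = 189/20
Step 3: Increase by 10%: 189/20 * 110/100 = 2079/200
Final result = 2079/200

2079/200


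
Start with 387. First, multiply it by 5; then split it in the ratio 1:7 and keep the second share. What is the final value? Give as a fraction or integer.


Start with 387.
Step 1: Multiply by 5: 387 * 5 = 1935
Step 2: Split 1:7, second share = 1935 * 7/8 = 13545/8
Final result = 13545/8

13545/8


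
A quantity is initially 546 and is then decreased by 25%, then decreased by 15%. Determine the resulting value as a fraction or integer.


Start: 546
Step 1: decrease by 25% => multiply by 75/100
  546 * 75/100 = 819/2
Step 2: decrease by 15% => multiply by 85/100
  819/2 * 85/100 = 13923/40
Final value = 13923/40

13923/40


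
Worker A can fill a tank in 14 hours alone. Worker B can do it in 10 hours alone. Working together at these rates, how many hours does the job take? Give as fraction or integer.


Rate of A = 1/14 job per hour
Rate of B = 1/10 job per hour
Combined rate = 1/14 + 1/10
Find common denominator: (10 + 14)/(14*10) = 24/140
Combined rate = 6/35 job per hour
Time together = 1 / (6/35) = 35/6 hours

35/6


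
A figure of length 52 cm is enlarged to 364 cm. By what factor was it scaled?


Original length = 52 cm
Scaled length = 364 cm
Scale factor = 364 / 52
= 7

7


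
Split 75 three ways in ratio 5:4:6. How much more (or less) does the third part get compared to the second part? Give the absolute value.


Total parts = 5 + 4 + 6 = 15
Value per part = 75 / 15 = 5
Shares: 5*5=25, 4*5=20, 6*5=30
Third share = 30, second share = 20
Difference = |30 - 20| = 10

10


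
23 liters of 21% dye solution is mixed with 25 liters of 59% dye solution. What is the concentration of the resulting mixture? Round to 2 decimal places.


Solute in mixture 1 = 21% of 23 L = 23*21/100 = 483/100 L
Solute in mixture 2 = 59% of 25 L = 25*59/100 = 59/4 L
Total solute = 483/100 + 59/4 = 979/50 L
Total volume = 23 + 25 = 48 L
Final concentration = 979/50/48 * 100 = 40.79%

40.79


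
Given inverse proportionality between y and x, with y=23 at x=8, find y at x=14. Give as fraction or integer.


Inverse proportion: y = k/x
Find k: k = 8 * 23 = 184
Compute y at x=14: y = 184/14
y = 92/7

92/7


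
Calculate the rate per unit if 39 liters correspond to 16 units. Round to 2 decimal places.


Total liters = 39
Number of units = 16
Unit rate = 39 / 16
= 2.44 liters per unit

2.44


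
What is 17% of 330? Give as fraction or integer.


Compute 17% of 330
Convert percentage: 17% = 17/100
Multiply: 330 * 17/100
= 5610/100
= 561/10

561/10


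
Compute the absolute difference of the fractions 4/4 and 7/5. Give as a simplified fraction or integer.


Simplify: 4/4 = 1 and 7/5 = 7/5
Find common denominator: LCD = 5
Convert: 5/5 and 7/5
Difference = |5 - 7|/5 = 2/5
Simplified = 2/5

2/5


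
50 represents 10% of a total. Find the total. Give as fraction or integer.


Given: 50 is 10% of the whole
Set up: 50 = 10/100 * whole
whole = 50 * 100 / 10
whole = 5000 / 10
whole = 500

500


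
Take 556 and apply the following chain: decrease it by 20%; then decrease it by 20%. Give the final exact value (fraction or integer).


Start with 556.
Step 1: Decrease by 20%: 556 * 80/100 = 2224/5
Step 2: Decrease by 20%: 2224/5 * 80/100 = 8896/25
Final result = 8896/25

8896/25


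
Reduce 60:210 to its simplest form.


Find GCD(60, 210)
GCD = 30
Divide both by 30: 60/30 = 2, 210/30 = 7
Simplified ratio = 2:7

2:7


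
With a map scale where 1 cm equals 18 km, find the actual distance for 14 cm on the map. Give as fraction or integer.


Map scale: 1 cm = 18 km
Measured distance on map = 14 cm
Set up proportion: 14 * 18 / 1
= 252 / 1
= 252 km

252


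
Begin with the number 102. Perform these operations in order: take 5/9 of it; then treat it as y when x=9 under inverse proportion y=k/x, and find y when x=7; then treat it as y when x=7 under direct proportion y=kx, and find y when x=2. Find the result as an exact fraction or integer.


Start with 102.
Step 1: Take 5/9: 102 * 5/9 = 170/3
Step 2: Inverse prop: k = (170/3)*9; new y = k/7 = 170/3*9/7 = 510/7
Step 3: Direct prop: k = (510/7)/7; new y = k*2 = 510/7*2/7 = 1020/49
Final result = 1020/49

1020/49


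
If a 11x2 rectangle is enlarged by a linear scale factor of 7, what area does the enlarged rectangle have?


Original dimensions: 11 x 2
Enlargement factor = 7
New width = 11 * 7 = 77
New height = 2 * 7 = 14
New area = 77 * 14 = 1078

1078


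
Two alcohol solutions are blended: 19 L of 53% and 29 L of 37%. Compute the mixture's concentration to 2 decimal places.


Solute in mixture 1 = 53% of 19 L = 19*53/100 = 1007/100 L
Solute in mixture 2 = 37% of 29 L = 29*37/100 = 1073/100 L
Total solute = 1007/100 + 1073/100 = 104/5 L
Total volume = 19 + 29 = 48 L
Final concentration = 104/5/48 * 100 = 43.33%

43.33


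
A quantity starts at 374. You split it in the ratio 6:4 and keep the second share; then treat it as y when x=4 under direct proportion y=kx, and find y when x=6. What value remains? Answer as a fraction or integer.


Start with 374.
Step 1: Split 6:4, second share = 374 * 4/10 = 748/5
Step 2: Direct prop: k = (748/5)/4; new y = k*6 = 748/5*6/4 = 1122/5
Final result = 1122/5

1122/5


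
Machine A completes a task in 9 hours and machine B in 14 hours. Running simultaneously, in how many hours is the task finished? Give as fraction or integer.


Rate of A = 1/9 job per hour
Rate of B = 1/14 job per hour
Combined rate = 1/9 + 1/14
Find common denominator: (14 + 9)/(9*14) = 23/126
Combined rate = 23/126 job per hour
Time together = 1 / (23/126) = 126/23 hours

126/23


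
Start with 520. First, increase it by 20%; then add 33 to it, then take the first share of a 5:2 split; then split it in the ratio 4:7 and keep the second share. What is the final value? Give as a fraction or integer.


Start with 520.
Step 1: Increase by 20%: 520 * 120/100 = 624
Step 2: Add 33: 624+33=657; split 5:2 first = 657*5/7 = 3285/7
Step 3: Split 4:7, second share = 3285/7 * 7/11 = 3285/11
Final result = 3285/11

3285/11


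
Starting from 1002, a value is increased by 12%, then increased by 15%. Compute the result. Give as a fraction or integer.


Start: 1002
Step 1: increase by 12% => multiply by 112/100
  1002 * 112/100 = 28056/25
Step 2: increase by 15% => multiply by 115/100
  28056/25 * 115/100 = 161322/125
Final value = 161322/125

161322/125


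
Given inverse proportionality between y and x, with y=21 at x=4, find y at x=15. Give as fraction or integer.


Inverse proportion: y = k/x
Find k: k = 4 * 21 = 84
Compute y at x=15: y = 84/15
y = 28/5

28/5


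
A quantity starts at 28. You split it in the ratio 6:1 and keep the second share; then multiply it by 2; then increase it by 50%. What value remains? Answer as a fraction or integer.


Start with 28.
Step 1: Split 6:1, second share = 28 * 1/7 = 4
Step 2: Multiply by 2: 4 * 2 = 8
Step 3: Increase by 50%: 8 * 150/100 = 12
Final result = 12

12


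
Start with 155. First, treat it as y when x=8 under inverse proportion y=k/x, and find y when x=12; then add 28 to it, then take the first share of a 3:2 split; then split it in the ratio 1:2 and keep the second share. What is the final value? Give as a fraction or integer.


Start with 155.
Step 1: Inverse prop: k = (155)*8; new y = k/12 = 155*8/12 = 310/3
Step 2: Add 28: 310/3+28=394/3; split 3:2 first = 394/3*3/5 = 394/5
Step 3: Split 1:2, second share = 394/5 * 2/3 = 788/15
Final result = 788/15

788/15


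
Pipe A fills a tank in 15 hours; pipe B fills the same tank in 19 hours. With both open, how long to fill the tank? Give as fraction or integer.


Rate of A = 1/15 job per hour
Rate of B = 1/19 job per hour
Combined rate = 1/15 + 1/19
Find common denominator: (19 + 15)/(15*19) = 34/285
Combined rate = 34/285 job per hour
Time together = 1 / (34/285) = 285/34 hours

285/34


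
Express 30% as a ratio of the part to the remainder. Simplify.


Part = 30%, Remainder = 70%
Ratio = 30:70
GCD(30, 70) = 10
Simplify: 3:7 = 3:7

3:7


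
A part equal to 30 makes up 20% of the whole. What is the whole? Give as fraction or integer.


Given: 30 is 20% of the whole
Set up: 30 = 20/100 * whole
whole = 30 * 100 / 20
whole = 3000 / 20
whole = 150

150


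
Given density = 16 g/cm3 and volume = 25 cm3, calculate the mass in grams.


Using mass = density * volume
Density = 16 g/cm3
Volume = 25 cm3
Mass = 16 * 25
= 400 g

400


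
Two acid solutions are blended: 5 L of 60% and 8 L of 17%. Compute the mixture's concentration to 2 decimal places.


Solute in mixture 1 = 60% of 5 L = 5*60/100 = 3 L
Solute in mixture 2 = 17% of 8 L = 8*17/100 = 34/25 L
Total solute = 3 + 34/25 = 109/25 L
Total volume = 5 + 8 = 13 L
Final concentration = 109/25/13 * 100 = 33.54%

33.54


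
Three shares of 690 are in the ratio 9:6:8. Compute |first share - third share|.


Total parts = 9 + 6 + 8 = 23
Value per part = 690 / 23 = 30
Shares: 9*30=270, 6*30=180, 8*30=240
First share = 270, third share = 240
Difference = |270 - 240| = 30

30


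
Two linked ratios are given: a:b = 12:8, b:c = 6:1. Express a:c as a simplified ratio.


Given a:b = 12:8 and b:c = 6:1
Make b consistent. Multiply first ratio by 6: a:b = 72:48
Multiply second ratio by 8: b:c = 48:8
Now b = 48 in both, so a:b:c = 72:48:8
Therefore a:c = 72:8
Simplify by GCD: a:c = 9:1

9:1


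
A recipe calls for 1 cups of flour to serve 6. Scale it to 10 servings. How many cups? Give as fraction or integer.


Original: 1 cups for 6 servings
Target servings = 10
Scaling factor = 10/6
New amount = 1 * 10/6
= 10/6
= 5/3 cups

5/3


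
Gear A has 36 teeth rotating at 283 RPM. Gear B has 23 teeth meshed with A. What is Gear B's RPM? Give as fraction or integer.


Gear ratio: teeth_A * RPM_A = teeth_B * RPM_B
36 * 283 = 23 * RPM_B
10188 = 23 * RPM_B
RPM_B = 10188 / 23
RPM_B = 10188/23

10188/23


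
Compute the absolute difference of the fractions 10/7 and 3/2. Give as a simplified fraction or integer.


Simplify: 10/7 = 10/7 and 3/2 = 3/2
Find common denominator: LCD = 14
Convert: 20/14 and 21/14
Difference = |20 - 21|/14 = 1/14
Simplified = 1/14

1/14
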